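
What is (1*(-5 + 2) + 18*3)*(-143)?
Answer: -7293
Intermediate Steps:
(1*(-5 + 2) + 18*3)*(-143) = (1*(-3) + 54)*(-143) = (-3 + 54)*(-143) = 51*(-143) = -7293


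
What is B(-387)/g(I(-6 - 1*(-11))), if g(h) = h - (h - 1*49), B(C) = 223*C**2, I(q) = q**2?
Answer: 33398487/49 ≈ 6.8160e+5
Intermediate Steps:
g(h) = 49 (g(h) = h - (h - 49) = h - (-49 + h) = h + (49 - h) = 49)
B(-387)/g(I(-6 - 1*(-11))) = (223*(-387)**2)/49 = (223*149769)*(1/49) = 33398487*(1/49) = 33398487/49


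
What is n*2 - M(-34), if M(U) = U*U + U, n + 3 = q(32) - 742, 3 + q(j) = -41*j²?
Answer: -86586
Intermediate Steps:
q(j) = -3 - 41*j²
n = -42732 (n = -3 + ((-3 - 41*32²) - 742) = -3 + ((-3 - 41*1024) - 742) = -3 + ((-3 - 41984) - 742) = -3 + (-41987 - 742) = -3 - 42729 = -42732)
M(U) = U + U² (M(U) = U² + U = U + U²)
n*2 - M(-34) = -42732*2 - (-34)*(1 - 34) = -85464 - (-34)*(-33) = -85464 - 1*1122 = -85464 - 1122 = -86586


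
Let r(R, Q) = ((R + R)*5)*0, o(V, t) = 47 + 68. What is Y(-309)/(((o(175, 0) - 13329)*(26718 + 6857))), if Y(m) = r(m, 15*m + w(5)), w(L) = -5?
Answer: 0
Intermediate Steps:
o(V, t) = 115
r(R, Q) = 0 (r(R, Q) = ((2*R)*5)*0 = (10*R)*0 = 0)
Y(m) = 0
Y(-309)/(((o(175, 0) - 13329)*(26718 + 6857))) = 0/(((115 - 13329)*(26718 + 6857))) = 0/((-13214*33575)) = 0/(-443660050) = 0*(-1/443660050) = 0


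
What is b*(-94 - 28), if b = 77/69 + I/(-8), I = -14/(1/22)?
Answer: -333487/69 ≈ -4833.1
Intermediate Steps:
I = -308 (I = -14/1/22 = -14*22 = -308)
b = 5467/138 (b = 77/69 - 308/(-8) = 77*(1/69) - 308*(-1/8) = 77/69 + 77/2 = 5467/138 ≈ 39.616)
b*(-94 - 28) = 5467*(-94 - 28)/138 = (5467/138)*(-122) = -333487/69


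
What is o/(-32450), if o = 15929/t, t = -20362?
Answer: 15929/660746900 ≈ 2.4108e-5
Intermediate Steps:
o = -15929/20362 (o = 15929/(-20362) = 15929*(-1/20362) = -15929/20362 ≈ -0.78229)
o/(-32450) = -15929/20362/(-32450) = -15929/20362*(-1/32450) = 15929/660746900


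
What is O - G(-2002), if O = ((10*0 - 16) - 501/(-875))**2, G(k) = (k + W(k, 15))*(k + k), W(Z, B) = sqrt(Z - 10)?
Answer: -6137073901999/765625 + 8008*I*sqrt(503) ≈ -8.0158e+6 + 1.796e+5*I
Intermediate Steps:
W(Z, B) = sqrt(-10 + Z)
G(k) = 2*k*(k + sqrt(-10 + k)) (G(k) = (k + sqrt(-10 + k))*(k + k) = (k + sqrt(-10 + k))*(2*k) = 2*k*(k + sqrt(-10 + k)))
O = 182223001/765625 (O = ((0 - 16) - 501*(-1/875))**2 = (-16 + 501/875)**2 = (-13499/875)**2 = 182223001/765625 ≈ 238.01)
O - G(-2002) = 182223001/765625 - 2*(-2002)*(-2002 + sqrt(-10 - 2002)) = 182223001/765625 - 2*(-2002)*(-2002 + sqrt(-2012)) = 182223001/765625 - 2*(-2002)*(-2002 + 2*I*sqrt(503)) = 182223001/765625 - (8016008 - 8008*I*sqrt(503)) = 182223001/765625 + (-8016008 + 8008*I*sqrt(503)) = -6137073901999/765625 + 8008*I*sqrt(503)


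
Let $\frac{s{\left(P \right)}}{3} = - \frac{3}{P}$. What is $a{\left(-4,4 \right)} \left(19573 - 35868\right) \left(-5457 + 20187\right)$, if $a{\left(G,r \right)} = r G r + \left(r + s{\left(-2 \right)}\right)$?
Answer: $13321406925$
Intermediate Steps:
$s{\left(P \right)} = - \frac{9}{P}$ ($s{\left(P \right)} = 3 \left(- \frac{3}{P}\right) = - \frac{9}{P}$)
$a{\left(G,r \right)} = \frac{9}{2} + r + G r^{2}$ ($a{\left(G,r \right)} = r G r + \left(r - \frac{9}{-2}\right) = G r r + \left(r - - \frac{9}{2}\right) = G r^{2} + \left(r + \frac{9}{2}\right) = G r^{2} + \left(\frac{9}{2} + r\right) = \frac{9}{2} + r + G r^{2}$)
$a{\left(-4,4 \right)} \left(19573 - 35868\right) \left(-5457 + 20187\right) = \left(\frac{9}{2} + 4 - 4 \cdot 4^{2}\right) \left(19573 - 35868\right) \left(-5457 + 20187\right) = \left(\frac{9}{2} + 4 - 64\right) \left(\left(-16295\right) 14730\right) = \left(\frac{9}{2} + 4 - 64\right) \left(-240025350\right) = \left(- \frac{111}{2}\right) \left(-240025350\right) = 13321406925$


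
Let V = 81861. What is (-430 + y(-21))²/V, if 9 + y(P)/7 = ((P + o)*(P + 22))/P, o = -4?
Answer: 2114116/736749 ≈ 2.8695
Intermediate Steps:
y(P) = -63 + 7*(-4 + P)*(22 + P)/P (y(P) = -63 + 7*(((P - 4)*(P + 22))/P) = -63 + 7*(((-4 + P)*(22 + P))/P) = -63 + 7*((-4 + P)*(22 + P)/P) = -63 + 7*(-4 + P)*(22 + P)/P)
(-430 + y(-21))²/V = (-430 + (63 - 616/(-21) + 7*(-21)))²/81861 = (-430 + (63 - 616*(-1/21) - 147))²*(1/81861) = (-430 + (63 + 88/3 - 147))²*(1/81861) = (-430 - 164/3)²*(1/81861) = (-1454/3)²*(1/81861) = (2114116/9)*(1/81861) = 2114116/736749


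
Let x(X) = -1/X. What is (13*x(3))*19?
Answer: -247/3 ≈ -82.333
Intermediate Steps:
(13*x(3))*19 = (13*(-1/3))*19 = (13*(-1*⅓))*19 = (13*(-⅓))*19 = -13/3*19 = -247/3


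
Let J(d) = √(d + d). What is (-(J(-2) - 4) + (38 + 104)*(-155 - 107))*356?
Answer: -13243200 - 712*I ≈ -1.3243e+7 - 712.0*I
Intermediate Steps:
J(d) = √2*√d (J(d) = √(2*d) = √2*√d)
(-(J(-2) - 4) + (38 + 104)*(-155 - 107))*356 = (-(√2*√(-2) - 4) + (38 + 104)*(-155 - 107))*356 = (-(√2*(I*√2) - 4) + 142*(-262))*356 = (-(2*I - 4) - 37204)*356 = (-(-4 + 2*I) - 37204)*356 = ((4 - 2*I) - 37204)*356 = (-37200 - 2*I)*356 = -13243200 - 712*I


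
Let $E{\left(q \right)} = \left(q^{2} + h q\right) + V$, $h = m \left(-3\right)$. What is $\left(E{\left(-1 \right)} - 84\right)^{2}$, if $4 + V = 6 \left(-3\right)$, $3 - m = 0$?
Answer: $9216$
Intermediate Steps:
$m = 3$ ($m = 3 - 0 = 3 + 0 = 3$)
$V = -22$ ($V = -4 + 6 \left(-3\right) = -4 - 18 = -22$)
$h = -9$ ($h = 3 \left(-3\right) = -9$)
$E{\left(q \right)} = -22 + q^{2} - 9 q$ ($E{\left(q \right)} = \left(q^{2} - 9 q\right) - 22 = -22 + q^{2} - 9 q$)
$\left(E{\left(-1 \right)} - 84\right)^{2} = \left(\left(-22 + \left(-1\right)^{2} - -9\right) - 84\right)^{2} = \left(\left(-22 + 1 + 9\right) - 84\right)^{2} = \left(-12 - 84\right)^{2} = \left(-96\right)^{2} = 9216$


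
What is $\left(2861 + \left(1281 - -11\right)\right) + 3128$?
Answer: $7281$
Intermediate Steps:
$\left(2861 + \left(1281 - -11\right)\right) + 3128 = \left(2861 + \left(1281 + 11\right)\right) + 3128 = \left(2861 + 1292\right) + 3128 = 4153 + 3128 = 7281$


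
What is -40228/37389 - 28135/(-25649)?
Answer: 20131543/958990461 ≈ 0.020992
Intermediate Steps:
-40228/37389 - 28135/(-25649) = -40228*1/37389 - 28135*(-1/25649) = -40228/37389 + 28135/25649 = 20131543/958990461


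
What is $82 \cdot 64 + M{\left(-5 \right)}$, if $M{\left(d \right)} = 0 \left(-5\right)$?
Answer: $5248$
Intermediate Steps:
$M{\left(d \right)} = 0$
$82 \cdot 64 + M{\left(-5 \right)} = 82 \cdot 64 + 0 = 5248 + 0 = 5248$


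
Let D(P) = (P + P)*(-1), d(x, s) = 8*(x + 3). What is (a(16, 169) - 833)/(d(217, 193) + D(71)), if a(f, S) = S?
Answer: -332/809 ≈ -0.41038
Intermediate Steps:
d(x, s) = 24 + 8*x (d(x, s) = 8*(3 + x) = 24 + 8*x)
D(P) = -2*P (D(P) = (2*P)*(-1) = -2*P)
(a(16, 169) - 833)/(d(217, 193) + D(71)) = (169 - 833)/((24 + 8*217) - 2*71) = -664/((24 + 1736) - 142) = -664/(1760 - 142) = -664/1618 = -664*1/1618 = -332/809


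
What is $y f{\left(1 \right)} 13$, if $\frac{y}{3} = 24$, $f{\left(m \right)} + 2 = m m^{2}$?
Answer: $-936$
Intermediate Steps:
$f{\left(m \right)} = -2 + m^{3}$ ($f{\left(m \right)} = -2 + m m^{2} = -2 + m^{3}$)
$y = 72$ ($y = 3 \cdot 24 = 72$)
$y f{\left(1 \right)} 13 = 72 \left(-2 + 1^{3}\right) 13 = 72 \left(-2 + 1\right) 13 = 72 \left(-1\right) 13 = \left(-72\right) 13 = -936$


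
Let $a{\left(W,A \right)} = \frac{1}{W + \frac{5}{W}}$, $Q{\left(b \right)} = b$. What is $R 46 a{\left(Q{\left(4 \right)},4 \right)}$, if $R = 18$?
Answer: $\frac{1104}{7} \approx 157.71$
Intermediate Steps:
$R 46 a{\left(Q{\left(4 \right)},4 \right)} = 18 \cdot 46 \frac{4}{5 + 4^{2}} = 828 \frac{4}{5 + 16} = 828 \cdot \frac{4}{21} = \frac{1104}{7}$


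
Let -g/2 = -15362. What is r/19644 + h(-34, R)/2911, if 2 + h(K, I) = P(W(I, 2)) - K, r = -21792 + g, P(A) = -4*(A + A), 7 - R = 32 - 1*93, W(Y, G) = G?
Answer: 6578839/14295921 ≈ 0.46019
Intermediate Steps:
g = 30724 (g = -2*(-15362) = 30724)
R = 68 (R = 7 - (32 - 1*93) = 7 - (32 - 93) = 7 - 1*(-61) = 7 + 61 = 68)
P(A) = -8*A
r = 8932 (r = -21792 + 30724 = 8932)
h(K, I) = -18 - K (h(K, I) = -2 + (-8*2 - K) = -2 + (-16 - K) = -18 - K)
r/19644 + h(-34, R)/2911 = 8932/19644 + (-18 - 1*(-34))/2911 = 8932*(1/19644) + (-18 + 34)*(1/2911) = 2233/4911 + 16*(1/2911) = 2233/4911 + 16/2911 = 6578839/14295921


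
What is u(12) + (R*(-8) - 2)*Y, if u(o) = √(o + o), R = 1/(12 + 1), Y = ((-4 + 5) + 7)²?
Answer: -2176/13 + 2*√6 ≈ -162.49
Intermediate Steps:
Y = 64 (Y = (1 + 7)² = 8² = 64)
R = 1/13 ≈ 0.076923
u(o) = √2*√o (u(o) = √(2*o) = √2*√o)
u(12) + (R*(-8) - 2)*Y = √2*√12 + ((1/13)*(-8) - 2)*64 = √2*(2*√3) + (-8/13 - 2)*64 = 2*√6 - 34/13*64 = 2*√6 - 2176/13 = -2176/13 + 2*√6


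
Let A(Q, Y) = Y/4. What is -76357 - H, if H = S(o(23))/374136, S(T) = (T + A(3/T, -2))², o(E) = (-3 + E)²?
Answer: -6721896977/88032 ≈ -76357.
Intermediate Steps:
A(Q, Y) = Y/4 (A(Q, Y) = Y*(¼) = Y/4)
S(T) = (-½ + T)² (S(T) = (T + (¼)*(-2))² = (T - ½)² = (-½ + T)²)
H = 37553/88032 (H = ((-1 + 2*(-3 + 23)²)²/4)/374136 = ((-1 + 2*20²)²/4)*(1/374136) = ((-1 + 2*400)²/4)*(1/374136) = ((-1 + 800)²/4)*(1/374136) = ((¼)*799²)*(1/374136) = ((¼)*638401)*(1/374136) = (638401/4)*(1/374136) = 37553/88032 ≈ 0.42658)
-76357 - H = -76357 - 1*37553/88032 = -76357 - 37553/88032 = -6721896977/88032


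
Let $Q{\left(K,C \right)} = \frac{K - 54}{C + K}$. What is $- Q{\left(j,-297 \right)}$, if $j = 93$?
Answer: $\frac{13}{68} \approx 0.19118$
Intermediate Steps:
$Q{\left(K,C \right)} = \frac{-54 + K}{C + K}$
$- Q{\left(j,-297 \right)} = - \frac{-54 + 93}{-297 + 93} = - \frac{39}{-204} = - \frac{\left(-1\right) 39}{204} = \left(-1\right) \left(- \frac{13}{68}\right) = \frac{13}{68}$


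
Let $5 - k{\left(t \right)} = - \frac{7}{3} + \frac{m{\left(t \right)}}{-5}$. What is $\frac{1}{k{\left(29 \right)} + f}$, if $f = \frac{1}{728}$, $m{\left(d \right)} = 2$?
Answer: $\frac{10920}{84463} \approx 0.12929$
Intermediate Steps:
$f = \frac{1}{728} \approx 0.0013736$
$k{\left(t \right)} = \frac{116}{15}$ ($k{\left(t \right)} = 5 - \left(- \frac{7}{3} + \frac{2}{-5}\right) = 5 - \left(\left(-7\right) \frac{1}{3} + 2 \left(- \frac{1}{5}\right)\right) = 5 - \left(- \frac{7}{3} - \frac{2}{5}\right) = 5 - - \frac{41}{15} = 5 + \frac{41}{15} = \frac{116}{15}$)
$\frac{1}{k{\left(29 \right)} + f} = \frac{1}{\frac{116}{15} + \frac{1}{728}} = \frac{1}{\frac{84463}{10920}} = \frac{10920}{84463}$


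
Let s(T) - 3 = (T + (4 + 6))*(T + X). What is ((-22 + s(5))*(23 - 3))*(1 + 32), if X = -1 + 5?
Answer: 76560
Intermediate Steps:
X = 4
s(T) = 3 + (4 + T)*(10 + T) (s(T) = 3 + (T + (4 + 6))*(T + 4) = 3 + (T + 10)*(4 + T) = 3 + (10 + T)*(4 + T) = 3 + (4 + T)*(10 + T))
((-22 + s(5))*(23 - 3))*(1 + 32) = ((-22 + (43 + 5² + 14*5))*(23 - 3))*(1 + 32) = ((-22 + (43 + 25 + 70))*20)*33 = ((-22 + 138)*20)*33 = (116*20)*33 = 2320*33 = 76560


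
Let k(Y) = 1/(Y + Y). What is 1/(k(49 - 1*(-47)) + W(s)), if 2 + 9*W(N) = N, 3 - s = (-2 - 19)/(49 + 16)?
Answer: 37440/5699 ≈ 6.5696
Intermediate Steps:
s = 216/65 (s = 3 - (-2 - 19)/(49 + 16) = 3 - (-21)/65 = 3 - 1*(-21/65) = 3 + 21/65 = 216/65 ≈ 3.3231)
W(N) = -2/9 + N/9
k(Y) = 1/(2*Y)
1/(k(49 - 1*(-47)) + W(s)) = 1/(1/(2*(49 - 1*(-47))) + (-2/9 + (⅑)*(216/65))) = 1/(1/(2*(49 + 47)) + (-2/9 + 24/65)) = 1/((½)/96 + 86/585) = 1/((½)*(1/96) + 86/585) = 1/(1/192 + 86/585) = 1/(5699/37440) = 37440/5699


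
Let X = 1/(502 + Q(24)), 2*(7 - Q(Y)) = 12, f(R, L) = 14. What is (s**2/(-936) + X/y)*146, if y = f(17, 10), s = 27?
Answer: -20815877/183092 ≈ -113.69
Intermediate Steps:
y = 14
Q(Y) = 1 (Q(Y) = 7 - 1/2*12 = 7 - 6 = 1)
X = 1/503 (X = 1/(502 + 1) = 1/503 ≈ 0.0019881)
(s**2/(-936) + X/y)*146 = (27**2/(-936) + (1/503)/14)*146 = (729*(-1/936) + (1/503)*(1/14))*146 = (-81/104 + 1/7042)*146 = -285149/366184*146 = -20815877/183092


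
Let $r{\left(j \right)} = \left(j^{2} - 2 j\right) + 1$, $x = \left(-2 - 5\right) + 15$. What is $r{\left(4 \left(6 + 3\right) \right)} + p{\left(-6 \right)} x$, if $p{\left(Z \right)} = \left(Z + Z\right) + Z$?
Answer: $1081$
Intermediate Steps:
$p{\left(Z \right)} = 3 Z$ ($p{\left(Z \right)} = 2 Z + Z = 3 Z$)
$x = 8$ ($x = -7 + 15 = 8$)
$r{\left(j \right)} = 1 + j^{2} - 2 j$
$r{\left(4 \left(6 + 3\right) \right)} + p{\left(-6 \right)} x = \left(1 + \left(4 \left(6 + 3\right)\right)^{2} - 2 \cdot 4 \left(6 + 3\right)\right) + 3 \left(-6\right) 8 = \left(1 + \left(4 \cdot 9\right)^{2} - 2 \cdot 4 \cdot 9\right) - 144 = \left(1 + 36^{2} - 72\right) - 144 = \left(1 + 1296 - 72\right) - 144 = 1225 - 144 = 1081$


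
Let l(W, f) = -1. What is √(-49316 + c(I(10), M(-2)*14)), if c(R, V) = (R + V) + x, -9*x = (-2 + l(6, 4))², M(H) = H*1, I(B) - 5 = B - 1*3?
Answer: I*√49333 ≈ 222.11*I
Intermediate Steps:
I(B) = 2 + B (I(B) = 5 + (B - 1*3) = 5 + (B - 3) = 5 + (-3 + B) = 2 + B)
M(H) = H
x = -1 (x = -(-2 - 1)²/9 = -⅑*(-3)² = -⅑*9 = -1)
c(R, V) = -1 + R + V (c(R, V) = (R + V) - 1 = -1 + R + V)
√(-49316 + c(I(10), M(-2)*14)) = √(-49316 + (-1 + (2 + 10) - 2*14)) = √(-49316 + (-1 + 12 - 28)) = √(-49316 - 17) = √(-49333) = I*√49333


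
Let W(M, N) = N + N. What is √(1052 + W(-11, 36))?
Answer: 2*√281 ≈ 33.526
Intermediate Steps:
W(M, N) = 2*N
√(1052 + W(-11, 36)) = √(1052 + 2*36) = √(1052 + 72) = √1124 = 2*√281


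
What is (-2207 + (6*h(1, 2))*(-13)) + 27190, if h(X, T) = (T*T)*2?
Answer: 24359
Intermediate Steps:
h(X, T) = 2*T² (h(X, T) = T²*2 = 2*T²)
(-2207 + (6*h(1, 2))*(-13)) + 27190 = (-2207 + (6*(2*2²))*(-13)) + 27190 = (-2207 + (6*(2*4))*(-13)) + 27190 = (-2207 + (6*8)*(-13)) + 27190 = (-2207 + 48*(-13)) + 27190 = (-2207 - 624) + 27190 = -2831 + 27190 = 24359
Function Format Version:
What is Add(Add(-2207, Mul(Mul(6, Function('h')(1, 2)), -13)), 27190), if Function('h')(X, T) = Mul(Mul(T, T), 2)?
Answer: 24359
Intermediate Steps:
Function('h')(X, T) = Mul(2, Pow(T, 2)) (Function('h')(X, T) = Mul(Pow(T, 2), 2) = Mul(2, Pow(T, 2)))
Add(Add(-2207, Mul(Mul(6, Function('h')(1, 2)), -13)), 27190) = Add(Add(-2207, Mul(Mul(6, Mul(2, Pow(2, 2))), -13)), 27190) = Add(Add(-2207, Mul(Mul(6, Mul(2, 4)), -13)), 27190) = Add(Add(-2207, Mul(Mul(6, 8), -13)), 27190) = Add(Add(-2207, Mul(48, -13)), 27190) = Add(Add(-2207, -624), 27190) = Add(-2831, 27190) = 24359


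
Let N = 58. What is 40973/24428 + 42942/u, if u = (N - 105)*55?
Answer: -943071971/63146380 ≈ -14.935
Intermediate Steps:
u = -2585 (u = (58 - 105)*55 = -47*55 = -2585)
40973/24428 + 42942/u = 40973/24428 + 42942/(-2585) = 40973*(1/24428) + 42942*(-1/2585) = 40973/24428 - 42942/2585 = -943071971/63146380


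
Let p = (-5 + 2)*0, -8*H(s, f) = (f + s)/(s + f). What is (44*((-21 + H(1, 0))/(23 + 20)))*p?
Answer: 0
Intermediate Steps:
H(s, f) = -⅛ (H(s, f) = -(f + s)/(8*(s + f)) = -(f + s)/(8*(f + s)) = -⅛*1 = -⅛)
p = 0 (p = -3*0 = 0)
(44*((-21 + H(1, 0))/(23 + 20)))*p = (44*((-21 - ⅛)/(23 + 20)))*0 = (44*(-169/8/43))*0 = (44*(-169/8*1/43))*0 = (44*(-169/344))*0 = -1859/86*0 = 0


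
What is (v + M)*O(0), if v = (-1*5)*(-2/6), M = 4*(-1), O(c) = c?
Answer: 0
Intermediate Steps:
M = -4
v = 5/3 (v = -(-10)/6 = -5*(-⅓) = 5/3 ≈ 1.6667)
(v + M)*O(0) = (5/3 - 4)*0 = -7/3*0 = 0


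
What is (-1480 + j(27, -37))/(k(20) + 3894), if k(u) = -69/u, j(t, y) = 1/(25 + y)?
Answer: -88805/233433 ≈ -0.38043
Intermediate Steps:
(-1480 + j(27, -37))/(k(20) + 3894) = (-1480 + 1/(25 - 37))/(-69/20 + 3894) = (-1480 + 1/(-12))/(-69*1/20 + 3894) = (-1480 - 1/12)/(-69/20 + 3894) = -17761/(12*77811/20) = -17761/12*20/77811 = -88805/233433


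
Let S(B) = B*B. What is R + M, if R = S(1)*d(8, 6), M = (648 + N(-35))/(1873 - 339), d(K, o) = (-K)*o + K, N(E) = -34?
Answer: -30373/767 ≈ -39.600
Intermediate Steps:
S(B) = B²
d(K, o) = K - K*o (d(K, o) = -K*o + K = K - K*o)
M = 307/767 (M = (648 - 34)/(1873 - 339) = 614/1534 = 614*(1/1534) = 307/767 ≈ 0.40026)
R = -40 (R = 1²*(8*(1 - 1*6)) = 1*(8*(1 - 6)) = 1*(8*(-5)) = 1*(-40) = -40)
R + M = -40 + 307/767 = -30373/767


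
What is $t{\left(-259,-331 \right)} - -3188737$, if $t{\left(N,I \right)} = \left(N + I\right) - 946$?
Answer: $3187201$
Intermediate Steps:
$t{\left(N,I \right)} = -946 + I + N$ ($t{\left(N,I \right)} = \left(I + N\right) - 946 = -946 + I + N$)
$t{\left(-259,-331 \right)} - -3188737 = \left(-946 - 331 - 259\right) - -3188737 = -1536 + 3188737 = 3187201$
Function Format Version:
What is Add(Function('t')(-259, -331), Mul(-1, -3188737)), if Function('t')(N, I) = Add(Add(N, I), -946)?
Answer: 3187201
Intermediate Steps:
Function('t')(N, I) = Add(-946, I, N) (Function('t')(N, I) = Add(Add(I, N), -946) = Add(-946, I, N))
Add(Function('t')(-259, -331), Mul(-1, -3188737)) = Add(Add(-946, -331, -259), Mul(-1, -3188737)) = Add(-1536, 3188737) = 3187201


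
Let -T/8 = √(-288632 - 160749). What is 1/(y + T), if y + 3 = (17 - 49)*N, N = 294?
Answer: I/(-9411*I + 8*√449381) ≈ -8.0212e-5 + 4.5709e-5*I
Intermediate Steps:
y = -9411 (y = -3 + (17 - 49)*294 = -3 - 32*294 = -3 - 9408 = -9411)
T = -8*I*√449381 (T = -8*√(-288632 - 160749) = -8*I*√449381 ≈ -5362.9*I)
1/(y + T) = 1/(-9411 - 8*I*√449381)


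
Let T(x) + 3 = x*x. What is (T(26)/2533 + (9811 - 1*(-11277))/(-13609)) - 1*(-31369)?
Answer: 1081295269246/34471597 ≈ 31368.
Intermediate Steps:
T(x) = -3 + x² (T(x) = -3 + x*x = -3 + x²)
(T(26)/2533 + (9811 - 1*(-11277))/(-13609)) - 1*(-31369) = ((-3 + 26²)/2533 + (9811 - 1*(-11277))/(-13609)) - 1*(-31369) = ((-3 + 676)*(1/2533) + (9811 + 11277)*(-1/13609)) + 31369 = (673*(1/2533) + 21088*(-1/13609)) + 31369 = (673/2533 - 21088/13609) + 31369 = -44257047/34471597 + 31369 = 1081295269246/34471597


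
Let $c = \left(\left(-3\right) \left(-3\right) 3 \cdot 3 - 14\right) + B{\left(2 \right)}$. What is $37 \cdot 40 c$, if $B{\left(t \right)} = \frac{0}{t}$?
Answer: $99160$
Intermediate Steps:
$B{\left(t \right)} = 0$
$c = 67$ ($c = \left(\left(-3\right) \left(-3\right) 3 \cdot 3 - 14\right) + 0 = \left(9 \cdot 9 - 14\right) + 0 = \left(81 - 14\right) + 0 = 67 + 0 = 67$)
$37 \cdot 40 c = 37 \cdot 40 \cdot 67 = 1480 \cdot 67 = 99160$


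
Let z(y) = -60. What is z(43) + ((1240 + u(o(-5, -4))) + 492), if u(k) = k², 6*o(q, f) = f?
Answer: 15052/9 ≈ 1672.4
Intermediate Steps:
o(q, f) = f/6
z(43) + ((1240 + u(o(-5, -4))) + 492) = -60 + ((1240 + ((⅙)*(-4))²) + 492) = -60 + ((1240 + (-⅔)²) + 492) = -60 + ((1240 + 4/9) + 492) = -60 + (11164/9 + 492) = -60 + 15592/9 = 15052/9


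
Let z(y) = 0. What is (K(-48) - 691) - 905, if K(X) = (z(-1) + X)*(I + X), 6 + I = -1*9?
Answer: 1428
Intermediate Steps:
I = -15 (I = -6 - 1*9 = -6 - 9 = -15)
K(X) = X*(-15 + X) (K(X) = (0 + X)*(-15 + X) = X*(-15 + X))
(K(-48) - 691) - 905 = (-48*(-15 - 48) - 691) - 905 = (-48*(-63) - 691) - 905 = (3024 - 691) - 905 = 2333 - 905 = 1428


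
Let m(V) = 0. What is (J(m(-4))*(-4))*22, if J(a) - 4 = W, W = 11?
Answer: -1320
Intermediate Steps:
J(a) = 15 (J(a) = 4 + 11 = 15)
(J(m(-4))*(-4))*22 = (15*(-4))*22 = -60*22 = -1320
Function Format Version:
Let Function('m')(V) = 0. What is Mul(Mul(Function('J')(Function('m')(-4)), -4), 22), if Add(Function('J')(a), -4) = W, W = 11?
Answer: -1320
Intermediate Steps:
Function('J')(a) = 15 (Function('J')(a) = Add(4, 11) = 15)
Mul(Mul(Function('J')(Function('m')(-4)), -4), 22) = Mul(Mul(15, -4), 22) = Mul(-60, 22) = -1320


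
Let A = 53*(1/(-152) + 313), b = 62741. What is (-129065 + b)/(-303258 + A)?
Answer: 10081248/43573741 ≈ 0.23136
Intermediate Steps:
A = 2521475/152 (A = 53*(-1/152 + 313) = 53*(47575/152) = 2521475/152 ≈ 16589.)
(-129065 + b)/(-303258 + A) = (-129065 + 62741)/(-303258 + 2521475/152) = -66324/(-43573741/152) = -66324*(-152/43573741) = 10081248/43573741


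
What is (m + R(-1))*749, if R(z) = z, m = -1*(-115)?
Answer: 85386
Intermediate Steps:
m = 115
(m + R(-1))*749 = (115 - 1)*749 = 114*749 = 85386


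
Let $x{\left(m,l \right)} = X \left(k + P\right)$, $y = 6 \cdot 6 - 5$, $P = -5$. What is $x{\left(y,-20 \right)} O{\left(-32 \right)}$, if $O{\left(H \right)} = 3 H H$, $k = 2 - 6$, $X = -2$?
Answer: $55296$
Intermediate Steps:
$y = 31$ ($y = 36 - 5 = 31$)
$k = -4$ ($k = 2 - 6 = -4$)
$O{\left(H \right)} = 3 H^{2}$
$x{\left(m,l \right)} = 18$ ($x{\left(m,l \right)} = - 2 \left(-4 - 5\right) = \left(-2\right) \left(-9\right) = 18$)
$x{\left(y,-20 \right)} O{\left(-32 \right)} = 18 \cdot 3 \left(-32\right)^{2} = 18 \cdot 3 \cdot 1024 = 18 \cdot 3072 = 55296$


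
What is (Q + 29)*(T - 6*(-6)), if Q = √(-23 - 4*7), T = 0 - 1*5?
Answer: 899 + 31*I*√51 ≈ 899.0 + 221.38*I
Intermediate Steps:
T = -5 (T = 0 - 5 = -5)
Q = I*√51 (Q = √(-23 - 28) = √(-51) = I*√51 ≈ 7.1414*I)
(Q + 29)*(T - 6*(-6)) = (I*√51 + 29)*(-5 - 6*(-6)) = (29 + I*√51)*(-5 + 36) = (29 + I*√51)*31 = 899 + 31*I*√51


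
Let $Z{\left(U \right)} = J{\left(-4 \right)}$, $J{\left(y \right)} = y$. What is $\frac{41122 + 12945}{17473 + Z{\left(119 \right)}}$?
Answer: $\frac{54067}{17469} \approx 3.095$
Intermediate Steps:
$Z{\left(U \right)} = -4$
$\frac{41122 + 12945}{17473 + Z{\left(119 \right)}} = \frac{41122 + 12945}{17473 - 4} = \frac{54067}{17469}$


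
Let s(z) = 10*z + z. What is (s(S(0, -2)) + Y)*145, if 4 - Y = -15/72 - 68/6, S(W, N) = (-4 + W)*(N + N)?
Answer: 666565/24 ≈ 27774.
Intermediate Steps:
S(W, N) = 2*N*(-4 + W) (S(W, N) = (-4 + W)*(2*N) = 2*N*(-4 + W))
s(z) = 11*z
Y = 373/24 (Y = 4 - (-15/72 - 68/6) = 4 - (-15*1/72 - 68*1/6) = 4 - (-5/24 - 34/3) = 4 - 1*(-277/24) = 4 + 277/24 = 373/24 ≈ 15.542)
(s(S(0, -2)) + Y)*145 = (11*(2*(-2)*(-4 + 0)) + 373/24)*145 = (11*(2*(-2)*(-4)) + 373/24)*145 = (11*16 + 373/24)*145 = (176 + 373/24)*145 = (4597/24)*145 = 666565/24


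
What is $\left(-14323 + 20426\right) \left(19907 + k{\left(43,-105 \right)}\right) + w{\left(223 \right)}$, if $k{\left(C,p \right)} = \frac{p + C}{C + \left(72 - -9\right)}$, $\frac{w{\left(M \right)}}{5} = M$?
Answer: $\frac{242980969}{2} \approx 1.2149 \cdot 10^{8}$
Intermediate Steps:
$w{\left(M \right)} = 5 M$
$k{\left(C,p \right)} = \frac{C + p}{81 + C}$ ($k{\left(C,p \right)} = \frac{C + p}{C + \left(72 + 9\right)} = \frac{C + p}{C + 81} = \frac{C + p}{81 + C}$)
$\left(-14323 + 20426\right) \left(19907 + k{\left(43,-105 \right)}\right) + w{\left(223 \right)} = \left(-14323 + 20426\right) \left(19907 + \frac{43 - 105}{81 + 43}\right) + 5 \cdot 223 = 6103 \left(19907 + \frac{1}{124} \left(-62\right)\right) + 1115 = 6103 \left(19907 - \frac{1}{2}\right) + 1115 = 6103 \cdot \frac{39813}{2} + 1115 = \frac{242978739}{2} + 1115 = \frac{242980969}{2}$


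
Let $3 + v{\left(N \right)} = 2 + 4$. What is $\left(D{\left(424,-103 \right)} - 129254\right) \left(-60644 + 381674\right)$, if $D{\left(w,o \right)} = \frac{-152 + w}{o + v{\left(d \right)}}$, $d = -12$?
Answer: $- \frac{207476424108}{5} \approx -4.1495 \cdot 10^{10}$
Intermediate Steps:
$v{\left(N \right)} = 3$ ($v{\left(N \right)} = -3 + \left(2 + 4\right) = -3 + 6 = 3$)
$D{\left(w,o \right)} = \frac{-152 + w}{3 + o}$ ($D{\left(w,o \right)} = \frac{-152 + w}{o + 3} = \frac{-152 + w}{3 + o}$)
$\left(D{\left(424,-103 \right)} - 129254\right) \left(-60644 + 381674\right) = \left(\frac{-152 + 424}{3 - 103} - 129254\right) \left(-60644 + 381674\right) = \left(\frac{1}{-100} \cdot 272 - 129254\right) 321030 = \left(\left(- \frac{1}{100}\right) 272 - 129254\right) 321030 = \left(- \frac{68}{25} - 129254\right) 321030 = \left(- \frac{3231418}{25}\right) 321030 = - \frac{207476424108}{5}$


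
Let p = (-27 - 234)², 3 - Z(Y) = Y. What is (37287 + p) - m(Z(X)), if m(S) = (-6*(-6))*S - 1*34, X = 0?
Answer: 105334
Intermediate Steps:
Z(Y) = 3 - Y
p = 68121 (p = (-261)² = 68121)
m(S) = -34 + 36*S (m(S) = 36*S - 34 = -34 + 36*S)
(37287 + p) - m(Z(X)) = (37287 + 68121) - (-34 + 36*(3 - 1*0)) = 105408 - (-34 + 36*(3 + 0)) = 105408 - (-34 + 36*3) = 105408 - (-34 + 108) = 105408 - 1*74 = 105408 - 74 = 105334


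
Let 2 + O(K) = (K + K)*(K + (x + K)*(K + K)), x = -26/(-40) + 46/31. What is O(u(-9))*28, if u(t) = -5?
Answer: -207116/31 ≈ -6681.2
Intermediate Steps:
x = 1323/620 (x = -26*(-1/40) + 46*(1/31) = 13/20 + 46/31 = 1323/620 ≈ 2.1339)
O(K) = -2 + 2*K*(K + 2*K*(1323/620 + K)) (O(K) = -2 + (K + K)*(K + (1323/620 + K)*(K + K)) = -2 + (2*K)*(K + (1323/620 + K)*(2*K)) = -2 + (2*K)*(K + 2*K*(1323/620 + K)) = -2 + 2*K*(K + 2*K*(1323/620 + K)))
O(u(-9))*28 = (-2 + 4*(-5)³ + (1633/155)*(-5)²)*28 = (-2 + 4*(-125) + (1633/155)*25)*28 = (-2 - 500 + 8165/31)*28 = -7397/31*28 = -207116/31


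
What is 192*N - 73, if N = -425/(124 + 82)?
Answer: -48319/103 ≈ -469.12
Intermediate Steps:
N = -425/206 ≈ -2.0631
192*N - 73 = 192*(-425/206) - 73 = -40800/103 - 73 = -48319/103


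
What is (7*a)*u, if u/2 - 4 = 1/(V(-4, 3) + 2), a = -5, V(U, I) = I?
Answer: -294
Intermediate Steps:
u = 42/5 (u = 8 + 2/(3 + 2) = 8 + 2/5 = 8 + 2*(⅕) = 8 + ⅖ = 42/5 ≈ 8.4000)
(7*a)*u = (7*(-5))*(42/5) = -35*42/5 = -294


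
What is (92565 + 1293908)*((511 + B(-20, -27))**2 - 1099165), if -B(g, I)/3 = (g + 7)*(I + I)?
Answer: 2003259378780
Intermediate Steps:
B(g, I) = -6*I*(7 + g) (B(g, I) = -3*(g + 7)*(I + I) = -3*(7 + g)*2*I = -6*I*(7 + g))
(92565 + 1293908)*((511 + B(-20, -27))**2 - 1099165) = (92565 + 1293908)*((511 - 6*(-27)*(7 - 20))**2 - 1099165) = 1386473*((511 - 6*(-27)*(-13))**2 - 1099165) = 1386473*((511 - 2106)**2 - 1099165) = 1386473*((-1595)**2 - 1099165) = 1386473*(2544025 - 1099165) = 1386473*1444860 = 2003259378780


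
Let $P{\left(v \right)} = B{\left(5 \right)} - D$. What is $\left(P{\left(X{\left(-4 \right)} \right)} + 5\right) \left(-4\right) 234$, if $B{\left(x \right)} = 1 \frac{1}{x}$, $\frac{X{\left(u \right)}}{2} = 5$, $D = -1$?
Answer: $- \frac{29016}{5} \approx -5803.2$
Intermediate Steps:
$X{\left(u \right)} = 10$ ($X{\left(u \right)} = 2 \cdot 5 = 10$)
$B{\left(x \right)} = \frac{1}{x}$
$P{\left(v \right)} = \frac{6}{5}$ ($P{\left(v \right)} = \frac{1}{5} - -1 = \frac{1}{5} + 1 = \frac{6}{5}$)
$\left(P{\left(X{\left(-4 \right)} \right)} + 5\right) \left(-4\right) 234 = \left(\frac{6}{5} + 5\right) \left(-4\right) 234 = \frac{31}{5} \left(-4\right) 234 = \left(- \frac{124}{5}\right) 234 = - \frac{29016}{5}$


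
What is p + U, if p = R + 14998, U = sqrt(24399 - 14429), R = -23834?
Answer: -8836 + sqrt(9970) ≈ -8736.2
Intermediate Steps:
U = sqrt(9970) ≈ 99.850
p = -8836 (p = -23834 + 14998 = -8836)
p + U = -8836 + sqrt(9970)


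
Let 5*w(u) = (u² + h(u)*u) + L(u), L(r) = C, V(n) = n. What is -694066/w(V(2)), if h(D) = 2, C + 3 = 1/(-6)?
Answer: -20821980/29 ≈ -7.1800e+5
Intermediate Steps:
C = -19/6 (C = -3 + 1/(-6) = -3 - ⅙ = -19/6 ≈ -3.1667)
L(r) = -19/6
w(u) = -19/30 + u²/5 + 2*u/5 (w(u) = ((u² + 2*u) - 19/6)/5 = (-19/6 + u² + 2*u)/5 = -19/30 + u²/5 + 2*u/5)
-694066/w(V(2)) = -694066/(-19/30 + (⅕)*2² + (⅖)*2) = -694066/(-19/30 + (⅕)*4 + ⅘) = -694066/(-19/30 + ⅘ + ⅘) = -694066/29/30 = -694066*30/29 = -20821980/29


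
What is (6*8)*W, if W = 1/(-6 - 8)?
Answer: -24/7 ≈ -3.4286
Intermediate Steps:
W = -1/14 (W = 1/(-14) = -1/14 ≈ -0.071429)
(6*8)*W = (6*8)*(-1/14) = 48*(-1/14) = -24/7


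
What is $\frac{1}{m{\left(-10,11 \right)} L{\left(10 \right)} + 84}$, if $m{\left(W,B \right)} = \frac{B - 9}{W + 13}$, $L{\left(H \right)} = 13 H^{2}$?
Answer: $\frac{3}{2852} \approx 0.0010519$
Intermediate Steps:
$m{\left(W,B \right)} = \frac{-9 + B}{13 + W}$
$\frac{1}{m{\left(-10,11 \right)} L{\left(10 \right)} + 84} = \frac{1}{\frac{-9 + 11}{13 - 10} \cdot 13 \cdot 10^{2} + 84} = \frac{1}{\frac{1}{3} \cdot 2 \cdot 13 \cdot 100 + 84} = \frac{1}{\frac{1}{3} \cdot 2 \cdot 1300 + 84} = \frac{1}{\frac{2}{3} \cdot 1300 + 84} = \frac{1}{\frac{2600}{3} + 84} = \frac{1}{\frac{2852}{3}} = \frac{3}{2852}$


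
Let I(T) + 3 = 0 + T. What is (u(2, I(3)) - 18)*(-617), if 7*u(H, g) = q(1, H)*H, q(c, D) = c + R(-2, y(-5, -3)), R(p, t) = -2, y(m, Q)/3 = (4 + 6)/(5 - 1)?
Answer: 78976/7 ≈ 11282.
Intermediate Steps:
y(m, Q) = 15/2 (y(m, Q) = 3*((4 + 6)/(5 - 1)) = 3*(10/4) = 3*(10*(1/4)) = 3*(5/2) = 15/2)
q(c, D) = -2 + c (q(c, D) = c - 2 = -2 + c)
I(T) = -3 + T (I(T) = -3 + (0 + T) = -3 + T)
u(H, g) = -H/7 (u(H, g) = ((-2 + 1)*H)/7 = (-H)/7 = -H/7)
(u(2, I(3)) - 18)*(-617) = (-1/7*2 - 18)*(-617) = (-2/7 - 18)*(-617) = -128/7*(-617) = 78976/7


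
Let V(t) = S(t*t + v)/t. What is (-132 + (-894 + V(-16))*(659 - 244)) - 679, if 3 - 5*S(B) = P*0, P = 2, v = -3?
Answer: -5949385/16 ≈ -3.7184e+5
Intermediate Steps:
S(B) = ⅗ (S(B) = ⅗ - 2*0/5 = ⅗ - ⅕*0 = ⅗ + 0 = ⅗)
V(t) = 3/(5*t)
(-132 + (-894 + V(-16))*(659 - 244)) - 679 = (-132 + (-894 + (⅗)/(-16))*(659 - 244)) - 679 = (-132 + (-894 + (⅗)*(-1/16))*415) - 679 = (-132 + (-894 - 3/80)*415) - 679 = (-132 - 71523/80*415) - 679 = (-132 - 5936409/16) - 679 = -5938521/16 - 679 = -5949385/16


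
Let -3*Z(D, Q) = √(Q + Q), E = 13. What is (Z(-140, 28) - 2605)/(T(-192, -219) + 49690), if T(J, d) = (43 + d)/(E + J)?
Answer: -466295/8894686 - 179*√14/13342029 ≈ -0.052474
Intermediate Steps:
Z(D, Q) = -√2*√Q/3 (Z(D, Q) = -√(Q + Q)/3 = -√2*√Q/3)
T(J, d) = (43 + d)/(13 + J)
(Z(-140, 28) - 2605)/(T(-192, -219) + 49690) = (-√2*√28/3 - 2605)/((43 - 219)/(13 - 192) + 49690) = (-√2*2*√7/3 - 2605)/(-176/(-179) + 49690) = (-2*√14/3 - 2605)/(-1/179*(-176) + 49690) = (-2605 - 2*√14/3)/(176/179 + 49690) = (-2605 - 2*√14/3)/(8894686/179) = (-2605 - 2*√14/3)*(179/8894686) = -466295/8894686 - 179*√14/13342029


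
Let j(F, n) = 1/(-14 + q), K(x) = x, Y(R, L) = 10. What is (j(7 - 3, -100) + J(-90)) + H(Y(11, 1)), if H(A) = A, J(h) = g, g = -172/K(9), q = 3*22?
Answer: -4255/468 ≈ -9.0919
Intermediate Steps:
q = 66
j(F, n) = 1/52 (j(F, n) = 1/(-14 + 66) = 1/52)
g = -172/9 ≈ -19.111
J(h) = -172/9
(j(7 - 3, -100) + J(-90)) + H(Y(11, 1)) = (1/52 - 172/9) + 10 = -8935/468 + 10 = -4255/468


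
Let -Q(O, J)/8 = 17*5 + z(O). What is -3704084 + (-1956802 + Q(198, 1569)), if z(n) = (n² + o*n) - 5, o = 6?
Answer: -5984662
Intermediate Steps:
z(n) = -5 + n² + 6*n (z(n) = (n² + 6*n) - 5 = -5 + n² + 6*n)
Q(O, J) = -640 - 48*O - 8*O² (Q(O, J) = -8*(17*5 + (-5 + O² + 6*O)) = -8*(85 + (-5 + O² + 6*O)) = -8*(80 + O² + 6*O) = -640 - 48*O - 8*O²)
-3704084 + (-1956802 + Q(198, 1569)) = -3704084 + (-1956802 + (-640 - 48*198 - 8*198²)) = -3704084 + (-1956802 + (-640 - 9504 - 8*39204)) = -3704084 + (-1956802 + (-640 - 9504 - 313632)) = -3704084 + (-1956802 - 323776) = -3704084 - 2280578 = -5984662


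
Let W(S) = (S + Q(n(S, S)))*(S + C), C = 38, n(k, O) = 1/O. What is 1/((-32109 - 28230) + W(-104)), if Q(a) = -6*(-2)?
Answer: -1/54267 ≈ -1.8427e-5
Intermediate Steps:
Q(a) = 12
W(S) = (12 + S)*(38 + S) (W(S) = (S + 12)*(S + 38) = (12 + S)*(38 + S))
1/((-32109 - 28230) + W(-104)) = 1/((-32109 - 28230) + (456 + (-104)² + 50*(-104))) = 1/(-60339 + (456 + 10816 - 5200)) = 1/(-60339 + 6072) = 1/(-54267) = -1/54267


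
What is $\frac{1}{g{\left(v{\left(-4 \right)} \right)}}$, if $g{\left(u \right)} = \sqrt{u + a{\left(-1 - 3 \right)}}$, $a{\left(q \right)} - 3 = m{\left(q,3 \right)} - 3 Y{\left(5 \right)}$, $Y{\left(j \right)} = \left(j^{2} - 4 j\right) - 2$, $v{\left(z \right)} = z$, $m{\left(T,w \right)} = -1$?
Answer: $- \frac{i \sqrt{11}}{11} \approx - 0.30151 i$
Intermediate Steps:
$Y{\left(j \right)} = -2 + j^{2} - 4 j$
$a{\left(q \right)} = -7$ ($a{\left(q \right)} = 3 - \left(1 + 3 \left(-2 + 5^{2} - 20\right)\right) = 3 - \left(1 + 3 \left(-2 + 25 - 20\right)\right) = 3 - 10 = -7$)
$g{\left(u \right)} = \sqrt{-7 + u}$ ($g{\left(u \right)} = \sqrt{u - 7} = \sqrt{-7 + u}$)
$\frac{1}{g{\left(v{\left(-4 \right)} \right)}} = \frac{1}{\sqrt{-7 - 4}} = \frac{1}{\sqrt{-11}} = \frac{1}{i \sqrt{11}} = - \frac{i \sqrt{11}}{11}$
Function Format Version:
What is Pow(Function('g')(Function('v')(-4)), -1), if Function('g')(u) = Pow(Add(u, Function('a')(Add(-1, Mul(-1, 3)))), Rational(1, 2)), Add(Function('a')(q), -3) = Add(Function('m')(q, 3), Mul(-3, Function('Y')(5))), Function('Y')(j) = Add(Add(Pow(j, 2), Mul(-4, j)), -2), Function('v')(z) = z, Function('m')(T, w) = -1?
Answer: Mul(Rational(-1, 11), I, Pow(11, Rational(1, 2))) ≈ Mul(-0.30151, I)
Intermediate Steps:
Function('Y')(j) = Add(-2, Pow(j, 2), Mul(-4, j))
Function('a')(q) = -7 (Function('a')(q) = Add(3, Add(-1, Mul(-3, Add(-2, Pow(5, 2), Mul(-4, 5))))) = Add(3, Add(-1, Mul(-3, Add(-2, 25, -20)))) = Add(3, Add(-1, Mul(-3, 3))) = Add(3, Add(-1, -9)) = Add(3, -10) = -7)
Function('g')(u) = Pow(Add(-7, u), Rational(1, 2)) (Function('g')(u) = Pow(Add(u, -7), Rational(1, 2)) = Pow(Add(-7, u), Rational(1, 2)))
Pow(Function('g')(Function('v')(-4)), -1) = Pow(Pow(Add(-7, -4), Rational(1, 2)), -1) = Pow(Pow(-11, Rational(1, 2)), -1) = Pow(Mul(I, Pow(11, Rational(1, 2))), -1) = Mul(Rational(-1, 11), I, Pow(11, Rational(1, 2)))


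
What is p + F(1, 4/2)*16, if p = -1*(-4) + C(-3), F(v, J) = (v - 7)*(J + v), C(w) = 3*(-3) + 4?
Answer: -289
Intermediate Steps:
C(w) = -5 (C(w) = -9 + 4 = -5)
F(v, J) = (-7 + v)*(J + v)
p = -1 (p = -1*(-4) - 5 = 4 - 5 = -1)
p + F(1, 4/2)*16 = -1 + (1² - 28/2 - 7*1 + (4/2)*1)*16 = -1 + (1 - 28/2 - 7 + (4*(½))*1)*16 = -1 + (1 - 7*2 - 7 + 2*1)*16 = -1 + (1 - 14 - 7 + 2)*16 = -1 - 18*16 = -1 - 288 = -289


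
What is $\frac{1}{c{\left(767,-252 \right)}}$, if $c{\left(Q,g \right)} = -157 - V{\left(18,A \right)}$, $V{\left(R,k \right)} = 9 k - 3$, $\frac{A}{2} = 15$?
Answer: $- \frac{1}{424} \approx -0.0023585$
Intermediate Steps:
$A = 30$ ($A = 2 \cdot 15 = 30$)
$V{\left(R,k \right)} = -3 + 9 k$
$c{\left(Q,g \right)} = -424$ ($c{\left(Q,g \right)} = -157 - \left(-3 + 9 \cdot 30\right) = -157 - \left(-3 + 270\right) = -157 - 267 = -424$)
$\frac{1}{c{\left(767,-252 \right)}} = \frac{1}{-424} = - \frac{1}{424}$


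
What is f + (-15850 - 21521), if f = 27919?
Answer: -9452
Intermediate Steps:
f + (-15850 - 21521) = 27919 + (-15850 - 21521) = 27919 - 37371 = -9452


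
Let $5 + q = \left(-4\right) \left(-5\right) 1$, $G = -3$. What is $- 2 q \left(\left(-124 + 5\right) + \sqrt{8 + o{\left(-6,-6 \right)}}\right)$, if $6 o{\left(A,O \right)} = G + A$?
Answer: $3570 - 15 \sqrt{26} \approx 3493.5$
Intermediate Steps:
$o{\left(A,O \right)} = - \frac{1}{2} + \frac{A}{6}$ ($o{\left(A,O \right)} = \frac{-3 + A}{6} = - \frac{1}{2} + \frac{A}{6}$)
$q = 15$ ($q = -5 + \left(-4\right) \left(-5\right) 1 = -5 + 20 \cdot 1 = -5 + 20 = 15$)
$- 2 q \left(\left(-124 + 5\right) + \sqrt{8 + o{\left(-6,-6 \right)}}\right) = \left(-2\right) 15 \left(\left(-124 + 5\right) + \sqrt{8 + \left(- \frac{1}{2} + \frac{1}{6} \left(-6\right)\right)}\right) = - 30 \left(-119 + \sqrt{8 - \frac{3}{2}}\right) = - 30 \left(-119 + \sqrt{\frac{13}{2}}\right) = - 30 \left(-119 + \frac{\sqrt{26}}{2}\right) = 3570 - 15 \sqrt{26}$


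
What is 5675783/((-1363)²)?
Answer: 5675783/1857769 ≈ 3.0552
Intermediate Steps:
5675783/((-1363)²) = 5675783/1857769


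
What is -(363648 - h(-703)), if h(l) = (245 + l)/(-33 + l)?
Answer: -133822235/368 ≈ -3.6365e+5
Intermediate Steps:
h(l) = (245 + l)/(-33 + l)
-(363648 - h(-703)) = -(363648 - (245 - 703)/(-33 - 703)) = -(363648 - (-458)/(-736)) = -(363648 - (-1)*(-458)/736) = -(363648 - 1*229/368) = -(363648 - 229/368) = -1*133822235/368 = -133822235/368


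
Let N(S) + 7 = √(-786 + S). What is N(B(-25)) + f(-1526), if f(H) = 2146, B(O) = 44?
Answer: 2139 + I*√742 ≈ 2139.0 + 27.24*I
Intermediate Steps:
N(S) = -7 + √(-786 + S)
N(B(-25)) + f(-1526) = (-7 + √(-786 + 44)) + 2146 = (-7 + √(-742)) + 2146 = (-7 + I*√742) + 2146 = 2139 + I*√742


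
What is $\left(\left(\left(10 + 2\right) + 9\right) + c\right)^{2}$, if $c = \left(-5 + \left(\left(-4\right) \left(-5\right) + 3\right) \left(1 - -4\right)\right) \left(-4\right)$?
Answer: $175561$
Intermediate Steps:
$c = -440$ ($c = \left(-5 + \left(20 + 3\right) \left(1 + 4\right)\right) \left(-4\right) = \left(-5 + 23 \cdot 5\right) \left(-4\right) = \left(-5 + 115\right) \left(-4\right) = 110 \left(-4\right) = -440$)
$\left(\left(\left(10 + 2\right) + 9\right) + c\right)^{2} = \left(\left(\left(10 + 2\right) + 9\right) - 440\right)^{2} = \left(\left(12 + 9\right) - 440\right)^{2} = \left(21 - 440\right)^{2} = \left(-419\right)^{2} = 175561$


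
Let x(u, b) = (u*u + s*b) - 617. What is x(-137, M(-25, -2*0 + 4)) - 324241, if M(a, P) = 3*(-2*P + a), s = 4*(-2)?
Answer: -305297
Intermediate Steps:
s = -8
M(a, P) = -6*P + 3*a (M(a, P) = 3*(a - 2*P) = -6*P + 3*a)
x(u, b) = -617 + u² - 8*b (x(u, b) = (u*u - 8*b) - 617 = (u² - 8*b) - 617 = -617 + u² - 8*b)
x(-137, M(-25, -2*0 + 4)) - 324241 = (-617 + (-137)² - 8*(-6*(-2*0 + 4) + 3*(-25))) - 324241 = (-617 + 18769 - 8*(-6*(0 + 4) - 75)) - 324241 = (-617 + 18769 - 8*(-6*4 - 75)) - 324241 = (-617 + 18769 - 8*(-24 - 75)) - 324241 = (-617 + 18769 - 8*(-99)) - 324241 = (-617 + 18769 + 792) - 324241 = 18944 - 324241 = -305297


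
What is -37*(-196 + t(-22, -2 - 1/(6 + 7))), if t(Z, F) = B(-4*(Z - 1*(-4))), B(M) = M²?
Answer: -184556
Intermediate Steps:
t(Z, F) = (-16 - 4*Z)² (t(Z, F) = (-4*(Z - 1*(-4)))² = (-4*(Z + 4))² = (-4*(4 + Z))² = (-16 - 4*Z)²)
-37*(-196 + t(-22, -2 - 1/(6 + 7))) = -37*(-196 + 16*(4 - 22)²) = -37*(-196 + 16*(-18)²) = -37*(-196 + 16*324) = -37*(-196 + 5184) = -37*4988 = -184556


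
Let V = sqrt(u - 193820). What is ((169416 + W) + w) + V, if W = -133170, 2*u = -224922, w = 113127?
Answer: 149373 + I*sqrt(306281) ≈ 1.4937e+5 + 553.43*I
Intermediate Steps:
u = -112461 (u = (1/2)*(-224922) = -112461)
V = I*sqrt(306281) (V = sqrt(-112461 - 193820) = sqrt(-306281) = I*sqrt(306281) ≈ 553.43*I)
((169416 + W) + w) + V = ((169416 - 133170) + 113127) + I*sqrt(306281) = (36246 + 113127) + I*sqrt(306281) = 149373 + I*sqrt(306281)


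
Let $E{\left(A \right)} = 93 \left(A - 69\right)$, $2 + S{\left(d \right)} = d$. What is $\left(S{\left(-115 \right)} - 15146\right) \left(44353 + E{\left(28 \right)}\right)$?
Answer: $-618762020$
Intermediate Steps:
$S{\left(d \right)} = -2 + d$
$E{\left(A \right)} = -6417 + 93 A$ ($E{\left(A \right)} = 93 \left(-69 + A\right) = -6417 + 93 A$)
$\left(S{\left(-115 \right)} - 15146\right) \left(44353 + E{\left(28 \right)}\right) = \left(\left(-2 - 115\right) - 15146\right) \left(44353 + \left(-6417 + 93 \cdot 28\right)\right) = \left(-117 - 15146\right) \left(44353 + \left(-6417 + 2604\right)\right) = - 15263 \left(44353 - 3813\right) = \left(-15263\right) 40540 = -618762020$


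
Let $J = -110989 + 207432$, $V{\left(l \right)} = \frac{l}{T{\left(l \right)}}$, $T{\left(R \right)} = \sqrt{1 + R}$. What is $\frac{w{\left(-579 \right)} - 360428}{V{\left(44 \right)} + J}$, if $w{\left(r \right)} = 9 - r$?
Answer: $- \frac{1561682210400}{418556349269} + \frac{47498880 \sqrt{5}}{418556349269} \approx -3.7309$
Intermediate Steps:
$V{\left(l \right)} = \frac{l}{\sqrt{1 + l}}$
$J = 96443$
$\frac{w{\left(-579 \right)} - 360428}{V{\left(44 \right)} + J} = \frac{\left(9 - -579\right) - 360428}{\frac{44}{\sqrt{1 + 44}} + 96443} = \frac{\left(9 + 579\right) - 360428}{\frac{44}{3 \sqrt{5}} + 96443} = \frac{588 - 360428}{44 \frac{\sqrt{5}}{15} + 96443} = - \frac{359840}{\frac{44 \sqrt{5}}{15} + 96443} = - \frac{359840}{96443 + \frac{44 \sqrt{5}}{15}}$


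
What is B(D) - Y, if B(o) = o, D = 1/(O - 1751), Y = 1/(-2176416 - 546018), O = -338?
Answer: -2720345/5687164626 ≈ -0.00047833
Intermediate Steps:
Y = -1/2722434 (Y = 1/(-2722434) = -1/2722434 ≈ -3.6732e-7)
D = -1/2089 (D = 1/(-338 - 1751) = 1/(-2089) = -1/2089 ≈ -0.00047870)
B(D) - Y = -1/2089 - 1*(-1/2722434) = -1/2089 + 1/2722434 = -2720345/5687164626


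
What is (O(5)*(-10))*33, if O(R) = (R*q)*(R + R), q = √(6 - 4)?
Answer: -16500*√2 ≈ -23335.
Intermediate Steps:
q = √2 ≈ 1.4142
O(R) = 2*√2*R² (O(R) = (R*√2)*(R + R) = (R*√2)*(2*R) = 2*√2*R²)
(O(5)*(-10))*33 = ((2*√2*5²)*(-10))*33 = ((2*√2*25)*(-10))*33 = ((50*√2)*(-10))*33 = -500*√2*33 = -16500*√2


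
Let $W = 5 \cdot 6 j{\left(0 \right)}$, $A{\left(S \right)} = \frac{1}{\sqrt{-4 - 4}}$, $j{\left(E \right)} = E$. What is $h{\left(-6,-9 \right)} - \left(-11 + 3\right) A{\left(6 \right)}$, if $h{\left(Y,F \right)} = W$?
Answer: $- 2 i \sqrt{2} \approx - 2.8284 i$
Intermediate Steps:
$A{\left(S \right)} = - \frac{i \sqrt{2}}{4}$ ($A{\left(S \right)} = \frac{1}{\sqrt{-8}} = \frac{1}{2 i \sqrt{2}} = - \frac{i \sqrt{2}}{4}$)
$W = 0$ ($W = 5 \cdot 6 \cdot 0 = 30 \cdot 0 = 0$)
$h{\left(Y,F \right)} = 0$
$h{\left(-6,-9 \right)} - \left(-11 + 3\right) A{\left(6 \right)} = 0 - \left(-11 + 3\right) \left(- \frac{i \sqrt{2}}{4}\right) = 0 - - 8 \left(- \frac{i \sqrt{2}}{4}\right) = 0 - 2 i \sqrt{2} = - 2 i \sqrt{2}$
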